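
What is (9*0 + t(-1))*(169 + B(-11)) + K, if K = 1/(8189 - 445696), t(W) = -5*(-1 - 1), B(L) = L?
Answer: 691261059/437507 ≈ 1580.0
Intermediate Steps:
t(W) = 10 (t(W) = -5*(-2) = 10)
K = -1/437507 (K = 1/(-437507) = -1/437507 ≈ -2.2857e-6)
(9*0 + t(-1))*(169 + B(-11)) + K = (9*0 + 10)*(169 - 11) - 1/437507 = (0 + 10)*158 - 1/437507 = 10*158 - 1/437507 = 1580 - 1/437507 = 691261059/437507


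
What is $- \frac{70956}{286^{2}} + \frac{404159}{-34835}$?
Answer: $- \frac{8882585456}{712340915} \approx -12.47$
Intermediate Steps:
$- \frac{70956}{286^{2}} + \frac{404159}{-34835} = - \frac{70956}{81796} + 404159 \left(- \frac{1}{34835}\right) = \left(-70956\right) \frac{1}{81796} - \frac{404159}{34835} = - \frac{17739}{20449} - \frac{404159}{34835} = - \frac{8882585456}{712340915}$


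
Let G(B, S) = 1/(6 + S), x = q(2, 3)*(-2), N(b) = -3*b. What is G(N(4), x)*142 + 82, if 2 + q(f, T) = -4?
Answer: 809/9 ≈ 89.889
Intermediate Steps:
q(f, T) = -6 (q(f, T) = -2 - 4 = -6)
x = 12 (x = -6*(-2) = 12)
G(N(4), x)*142 + 82 = 142/(6 + 12) + 82 = 142/18 + 82 = (1/18)*142 + 82 = 71/9 + 82 = 809/9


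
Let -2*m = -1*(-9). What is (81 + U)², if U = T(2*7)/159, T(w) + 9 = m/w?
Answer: 14428093689/2202256 ≈ 6551.5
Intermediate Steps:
m = -9/2 (m = -(-1)*(-9)/2 = -½*9 = -9/2 ≈ -4.5000)
T(w) = -9 - 9/(2*w)
U = -87/1484 (U = (-9 - 9/(2*(2*7)))/159 = (-9 - 9/2/14)*(1/159) = (-9 - 9/2*1/14)*(1/159) = (-9 - 9/28)*(1/159) = -261/28*1/159 = -87/1484 ≈ -0.058625)
(81 + U)² = (81 - 87/1484)² = (120117/1484)² = 14428093689/2202256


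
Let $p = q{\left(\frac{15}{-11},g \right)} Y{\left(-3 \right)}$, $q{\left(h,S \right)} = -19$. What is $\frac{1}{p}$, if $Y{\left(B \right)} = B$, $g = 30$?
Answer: $\frac{1}{57} \approx 0.017544$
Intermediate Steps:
$p = 57$ ($p = \left(-19\right) \left(-3\right) = 57$)
$\frac{1}{p} = \frac{1}{57}$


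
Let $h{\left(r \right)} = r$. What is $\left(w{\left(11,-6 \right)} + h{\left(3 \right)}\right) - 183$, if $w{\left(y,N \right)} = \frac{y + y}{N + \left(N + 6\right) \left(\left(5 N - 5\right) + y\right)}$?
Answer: $- \frac{551}{3} \approx -183.67$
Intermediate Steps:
$w{\left(y,N \right)} = \frac{2 y}{N + \left(6 + N\right) \left(-5 + y + 5 N\right)}$ ($w{\left(y,N \right)} = \frac{2 y}{N + \left(6 + N\right) \left(\left(-5 + 5 N\right) + y\right)} = \frac{2 y}{N + \left(6 + N\right) \left(-5 + y + 5 N\right)}$)
$\left(w{\left(11,-6 \right)} + h{\left(3 \right)}\right) - 183 = \left(2 \cdot 11 \frac{1}{-30 + 5 \left(-6\right)^{2} + 6 \cdot 11 + 26 \left(-6\right) - 66} + 3\right) - 183 = \left(2 \cdot 11 \frac{1}{-30 + 5 \cdot 36 + 66 - 156 - 66} + 3\right) - 183 = \left(2 \cdot 11 \frac{1}{-30 + 180 + 66 - 156 - 66} + 3\right) - 183 = \left(2 \cdot 11 \frac{1}{-6} + 3\right) - 183 = \left(2 \cdot 11 \left(- \frac{1}{6}\right) + 3\right) - 183 = \left(- \frac{11}{3} + 3\right) - 183 = - \frac{2}{3} - 183 = - \frac{551}{3}$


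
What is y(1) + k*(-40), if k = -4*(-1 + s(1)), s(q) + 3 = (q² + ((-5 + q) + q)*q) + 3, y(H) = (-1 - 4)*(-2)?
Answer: -470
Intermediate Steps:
y(H) = 10 (y(H) = -5*(-2) = 10)
s(q) = q² + q*(-5 + 2*q) (s(q) = -3 + ((q² + ((-5 + q) + q)*q) + 3) = -3 + ((q² + (-5 + 2*q)*q) + 3) = -3 + ((q² + q*(-5 + 2*q)) + 3) = -3 + (3 + q² + q*(-5 + 2*q)) = q² + q*(-5 + 2*q))
k = 12 (k = -4*(-1 + 1*(-5 + 3*1)) = -4*(-1 + 1*(-5 + 3)) = -4*(-1 + 1*(-2)) = -4*(-1 - 2) = -4*(-3) = 12)
y(1) + k*(-40) = 10 + 12*(-40) = 10 - 480 = -470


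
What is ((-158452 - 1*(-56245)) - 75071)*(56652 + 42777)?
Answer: -17626574262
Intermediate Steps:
((-158452 - 1*(-56245)) - 75071)*(56652 + 42777) = ((-158452 + 56245) - 75071)*99429 = (-102207 - 75071)*99429 = -177278*99429 = -17626574262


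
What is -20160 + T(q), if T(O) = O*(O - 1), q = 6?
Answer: -20130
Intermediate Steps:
T(O) = O*(-1 + O)
-20160 + T(q) = -20160 + 6*(-1 + 6) = -20160 + 6*5 = -20160 + 30 = -20130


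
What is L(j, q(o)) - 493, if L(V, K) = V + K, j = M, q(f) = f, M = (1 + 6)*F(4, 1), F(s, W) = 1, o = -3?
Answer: -489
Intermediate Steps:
M = 7 (M = (1 + 6)*1 = 7*1 = 7)
j = 7
L(V, K) = K + V
L(j, q(o)) - 493 = (-3 + 7) - 493 = 4 - 493 = -489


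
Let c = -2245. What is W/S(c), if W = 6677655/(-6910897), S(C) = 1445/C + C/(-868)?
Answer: -371785119780/747515199463 ≈ -0.49736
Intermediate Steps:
S(C) = 1445/C - C/868 (S(C) = 1445/C + C*(-1/868) = 1445/C - C/868)
W = -6677655/6910897 (W = 6677655*(-1/6910897) = -6677655/6910897 ≈ -0.96625)
W/S(c) = -6677655/(6910897*(1445/(-2245) - 1/868*(-2245))) = -6677655/(6910897*(1445*(-1/2245) + 2245/868)) = -6677655/(6910897*(-289/449 + 2245/868)) = -6677655/(6910897*757153/389732) = -6677655/6910897*389732/757153 = -371785119780/747515199463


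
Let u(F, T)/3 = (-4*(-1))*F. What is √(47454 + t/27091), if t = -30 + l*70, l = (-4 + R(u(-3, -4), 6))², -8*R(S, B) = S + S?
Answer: √34827594519094/27091 ≈ 217.84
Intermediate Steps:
u(F, T) = 12*F (u(F, T) = 3*((-4*(-1))*F) = 3*(4*F) = 12*F)
R(S, B) = -S/4 (R(S, B) = -(S + S)/8 = -S/4)
l = 25 (l = (-4 - 3*(-3))² = (-4 - ¼*(-36))² = (-4 + 9)² = 5² = 25)
t = 1720 (t = -30 + 25*70 = -30 + 1750 = 1720)
√(47454 + t/27091) = √(47454 + 1720/27091) = √(1285578034/27091) = √34827594519094/27091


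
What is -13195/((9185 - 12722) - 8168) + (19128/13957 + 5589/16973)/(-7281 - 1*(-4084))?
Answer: 1997688806701166/1772942862836497 ≈ 1.1268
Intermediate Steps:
-13195/((9185 - 12722) - 8168) + (19128/13957 + 5589/16973)/(-7281 - 1*(-4084)) = -13195/(-3537 - 8168) + (19128*(1/13957) + 5589*(1/16973))/(-7281 + 4084) = -13195/(-11705) + (19128/13957 + 5589/16973)/(-3197) = -13195*(-1/11705) + (402665217/236892161)*(-1/3197) = 2639/2341 - 402665217/757344238717 = 1997688806701166/1772942862836497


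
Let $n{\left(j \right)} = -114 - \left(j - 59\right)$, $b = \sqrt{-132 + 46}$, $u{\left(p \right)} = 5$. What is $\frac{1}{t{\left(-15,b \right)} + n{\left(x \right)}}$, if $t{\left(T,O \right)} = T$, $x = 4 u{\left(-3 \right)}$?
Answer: $- \frac{1}{90} \approx -0.011111$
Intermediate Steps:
$x = 20$ ($x = 4 \cdot 5 = 20$)
$b = i \sqrt{86}$ ($b = \sqrt{-86} = i \sqrt{86} \approx 9.2736 i$)
$n{\left(j \right)} = -55 - j$ ($n{\left(j \right)} = -114 - \left(-59 + j\right) = -55 - j$)
$\frac{1}{t{\left(-15,b \right)} + n{\left(x \right)}} = \frac{1}{-15 - 75} = \frac{1}{-90} = - \frac{1}{90}$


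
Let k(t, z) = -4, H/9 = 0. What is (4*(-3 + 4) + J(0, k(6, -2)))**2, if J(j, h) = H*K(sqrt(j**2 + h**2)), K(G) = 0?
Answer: 16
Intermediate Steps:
H = 0 (H = 9*0 = 0)
J(j, h) = 0 (J(j, h) = 0*0 = 0)
(4*(-3 + 4) + J(0, k(6, -2)))**2 = (4*(-3 + 4) + 0)**2 = (4*1 + 0)**2 = (4 + 0)**2 = 4**2 = 16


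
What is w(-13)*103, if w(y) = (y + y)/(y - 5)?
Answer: 1339/9 ≈ 148.78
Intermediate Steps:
w(y) = 2*y/(-5 + y) (w(y) = (2*y)/(-5 + y) = 2*y/(-5 + y))
w(-13)*103 = (2*(-13)/(-5 - 13))*103 = (2*(-13)/(-18))*103 = (2*(-13)*(-1/18))*103 = (13/9)*103 = 1339/9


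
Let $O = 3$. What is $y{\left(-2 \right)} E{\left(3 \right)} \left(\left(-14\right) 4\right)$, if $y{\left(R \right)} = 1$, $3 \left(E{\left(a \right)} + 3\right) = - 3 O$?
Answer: $336$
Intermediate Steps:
$E{\left(a \right)} = -6$ ($E{\left(a \right)} = -3 + \frac{\left(-3\right) 3}{3} = -3 + \frac{1}{3} \left(-9\right) = -3 - 3 = -6$)
$y{\left(-2 \right)} E{\left(3 \right)} \left(\left(-14\right) 4\right) = 1 \left(-6\right) \left(\left(-14\right) 4\right) = \left(-6\right) \left(-56\right) = 336$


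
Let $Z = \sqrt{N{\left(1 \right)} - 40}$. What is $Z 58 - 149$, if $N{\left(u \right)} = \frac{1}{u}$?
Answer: $-149 + 58 i \sqrt{39} \approx -149.0 + 362.21 i$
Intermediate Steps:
$Z = i \sqrt{39}$ ($Z = \sqrt{1^{-1} - 40} = \sqrt{1 - 40} = \sqrt{-39} = i \sqrt{39} \approx 6.245 i$)
$Z 58 - 149 = i \sqrt{39} \cdot 58 - 149 = 58 i \sqrt{39} - 149 = -149 + 58 i \sqrt{39}$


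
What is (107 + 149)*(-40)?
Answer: -10240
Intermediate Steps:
(107 + 149)*(-40) = 256*(-40) = -10240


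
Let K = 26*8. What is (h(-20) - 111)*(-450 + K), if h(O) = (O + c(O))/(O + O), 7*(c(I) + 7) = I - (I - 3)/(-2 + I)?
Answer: 7470529/280 ≈ 26680.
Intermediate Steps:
c(I) = -7 + I/7 - (-3 + I)/(7*(-2 + I)) (c(I) = -7 + (I - (I - 3)/(-2 + I))/7 = -7 + (I - (-3 + I)/(-2 + I))/7 = -7 + (I/7 - (-3 + I)/(7*(-2 + I))) = -7 + I/7 - (-3 + I)/(7*(-2 + I)))
K = 208
h(O) = (O + (101 + O² - 52*O)/(7*(-2 + O)))/(2*O) (h(O) = (O + (101 + O² - 52*O)/(7*(-2 + O)))/(O + O) = (O + (101 + O² - 52*O)/(7*(-2 + O)))/((2*O)) = (O + (101 + O² - 52*O)/(7*(-2 + O)))*(1/(2*O)) = (O + (101 + O² - 52*O)/(7*(-2 + O)))/(2*O))
(h(-20) - 111)*(-450 + K) = ((1/14)*(101 - 66*(-20) + 8*(-20)²)/(-20*(-2 - 20)) - 111)*(-450 + 208) = ((1/14)*(-1/20)*(101 + 1320 + 8*400)/(-22) - 111)*(-242) = ((1/14)*(-1/20)*(-1/22)*(101 + 1320 + 3200) - 111)*(-242) = ((1/14)*(-1/20)*(-1/22)*4621 - 111)*(-242) = (4621/6160 - 111)*(-242) = -679139/6160*(-242) = 7470529/280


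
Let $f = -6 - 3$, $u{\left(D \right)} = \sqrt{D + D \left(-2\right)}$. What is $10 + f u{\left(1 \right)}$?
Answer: $10 - 9 i \approx 10.0 - 9.0 i$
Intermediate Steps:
$u{\left(D \right)} = \sqrt{- D}$ ($u{\left(D \right)} = \sqrt{D - 2 D} = \sqrt{- D}$)
$f = -9$ ($f = -6 - 3 = -9$)
$10 + f u{\left(1 \right)} = 10 - 9 \sqrt{\left(-1\right) 1} = 10 - 9 \sqrt{-1} = 10 - 9 i$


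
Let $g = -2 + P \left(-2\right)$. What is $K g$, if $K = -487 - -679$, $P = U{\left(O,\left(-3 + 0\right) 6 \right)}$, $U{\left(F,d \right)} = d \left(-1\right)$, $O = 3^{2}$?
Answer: $-7296$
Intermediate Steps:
$O = 9$
$U{\left(F,d \right)} = - d$
$P = 18$ ($P = - \left(-3 + 0\right) 6 = - \left(-3\right) 6 = \left(-1\right) \left(-18\right) = 18$)
$g = -38$ ($g = -2 + 18 \left(-2\right) = -2 - 36 = -38$)
$K = 192$ ($K = -487 + 679 = 192$)
$K g = 192 \left(-38\right) = -7296$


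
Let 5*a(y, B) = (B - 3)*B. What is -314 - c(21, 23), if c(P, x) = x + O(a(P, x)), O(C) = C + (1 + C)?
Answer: -522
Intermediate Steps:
a(y, B) = B*(-3 + B)/5 (a(y, B) = ((B - 3)*B)/5 = ((-3 + B)*B)/5 = (B*(-3 + B))/5 = B*(-3 + B)/5)
O(C) = 1 + 2*C
c(P, x) = 1 + x + 2*x*(-3 + x)/5 (c(P, x) = x + (1 + 2*(x*(-3 + x)/5)) = x + (1 + 2*x*(-3 + x)/5) = 1 + x + 2*x*(-3 + x)/5)
-314 - c(21, 23) = -314 - (1 - ⅕*23 + (⅖)*23²) = -314 - (1 - 23/5 + (⅖)*529) = -314 - (1 - 23/5 + 1058/5) = -314 - 1*208 = -314 - 208 = -522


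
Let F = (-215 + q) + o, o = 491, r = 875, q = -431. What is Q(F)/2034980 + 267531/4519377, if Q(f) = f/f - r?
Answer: 90078383147/1532806967910 ≈ 0.058767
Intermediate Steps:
F = -155 (F = (-215 - 431) + 491 = -646 + 491 = -155)
Q(f) = -874 (Q(f) = f/f - 1*875 = 1 - 875 = -874)
Q(F)/2034980 + 267531/4519377 = -874/2034980 + 267531/4519377 = -874*1/2034980 + 267531*(1/4519377) = -437/1017490 + 89177/1506459 = 90078383147/1532806967910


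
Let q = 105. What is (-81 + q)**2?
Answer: 576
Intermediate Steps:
(-81 + q)**2 = (-81 + 105)**2 = 24**2 = 576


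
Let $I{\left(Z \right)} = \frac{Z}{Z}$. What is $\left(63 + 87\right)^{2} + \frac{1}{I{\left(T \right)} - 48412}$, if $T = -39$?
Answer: $\frac{1089247499}{48411} \approx 22500.0$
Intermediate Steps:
$I{\left(Z \right)} = 1$
$\left(63 + 87\right)^{2} + \frac{1}{I{\left(T \right)} - 48412} = \left(63 + 87\right)^{2} + \frac{1}{1 - 48412} = 150^{2} + \frac{1}{-48411} = 22500 - \frac{1}{48411} = \frac{1089247499}{48411}$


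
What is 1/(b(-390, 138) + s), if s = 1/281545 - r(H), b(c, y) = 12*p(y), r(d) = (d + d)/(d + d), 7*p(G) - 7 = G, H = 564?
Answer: 1970815/487917492 ≈ 0.0040392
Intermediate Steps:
p(G) = 1 + G/7
r(d) = 1 (r(d) = (2*d)/((2*d)) = (2*d)*(1/(2*d)) = 1)
b(c, y) = 12 + 12*y/7 (b(c, y) = 12*(1 + y/7) = 12 + 12*y/7)
s = -281544/281545 (s = 1/281545 - 1*1 = 1/281545 - 1 = -281544/281545 ≈ -1.0000)
1/(b(-390, 138) + s) = 1/((12 + (12/7)*138) - 281544/281545) = 1/((12 + 1656/7) - 281544/281545) = 1/(1740/7 - 281544/281545) = 1/(487917492/1970815) = 1970815/487917492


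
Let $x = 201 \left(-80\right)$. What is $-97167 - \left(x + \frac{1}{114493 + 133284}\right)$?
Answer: $- \frac{20091493600}{247777} \approx -81087.0$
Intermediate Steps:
$x = -16080$
$-97167 - \left(x + \frac{1}{114493 + 133284}\right) = -97167 - \left(-16080 + \frac{1}{114493 + 133284}\right) = -97167 - \left(-16080 + \frac{1}{247777}\right) = -97167 - - \frac{3984254159}{247777} = -97167 + \frac{3984254159}{247777} = - \frac{20091493600}{247777}$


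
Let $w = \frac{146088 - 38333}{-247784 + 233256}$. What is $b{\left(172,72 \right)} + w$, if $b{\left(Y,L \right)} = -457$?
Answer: $- \frac{6747051}{14528} \approx -464.42$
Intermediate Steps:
$w = - \frac{107755}{14528}$ ($w = \frac{107755}{-14528} = 107755 \left(- \frac{1}{14528}\right) = - \frac{107755}{14528} \approx -7.4171$)
$b{\left(172,72 \right)} + w = -457 - \frac{107755}{14528} = - \frac{6747051}{14528}$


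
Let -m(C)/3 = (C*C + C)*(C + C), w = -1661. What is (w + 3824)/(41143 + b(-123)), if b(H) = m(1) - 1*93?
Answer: 2163/41038 ≈ 0.052707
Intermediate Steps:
m(C) = -6*C*(C + C²) (m(C) = -3*(C*C + C)*(C + C) = -3*(C² + C)*2*C = -3*(C + C²)*2*C = -6*C*(C + C²))
b(H) = -105 (b(H) = 6*1²*(-1 - 1*1) - 1*93 = 6*1*(-1 - 1) - 93 = 6*1*(-2) - 93 = -12 - 93 = -105)
(w + 3824)/(41143 + b(-123)) = (-1661 + 3824)/(41143 - 105) = 2163/41038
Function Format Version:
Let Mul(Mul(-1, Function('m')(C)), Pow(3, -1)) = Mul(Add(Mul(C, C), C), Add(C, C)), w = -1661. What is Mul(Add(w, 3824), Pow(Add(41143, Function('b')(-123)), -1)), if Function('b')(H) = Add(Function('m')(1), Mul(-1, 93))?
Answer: Rational(2163, 41038) ≈ 0.052707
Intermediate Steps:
Function('m')(C) = Mul(-6, C, Add(C, Pow(C, 2))) (Function('m')(C) = Mul(-3, Mul(Add(Mul(C, C), C), Add(C, C))) = Mul(-3, Mul(Add(Pow(C, 2), C), Mul(2, C))) = Mul(-3, Mul(Add(C, Pow(C, 2)), Mul(2, C))) = Mul(-3, Mul(2, C, Add(C, Pow(C, 2)))) = Mul(-6, C, Add(C, Pow(C, 2))))
Function('b')(H) = -105 (Function('b')(H) = Add(Mul(6, Pow(1, 2), Add(-1, Mul(-1, 1))), Mul(-1, 93)) = Add(Mul(6, 1, Add(-1, -1)), -93) = Add(Mul(6, 1, -2), -93) = Add(-12, -93) = -105)
Mul(Add(w, 3824), Pow(Add(41143, Function('b')(-123)), -1)) = Mul(Add(-1661, 3824), Pow(Add(41143, -105), -1)) = Mul(2163, Pow(41038, -1)) = Mul(2163, Rational(1, 41038)) = Rational(2163, 41038)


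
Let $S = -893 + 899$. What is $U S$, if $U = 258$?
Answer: $1548$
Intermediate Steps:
$S = 6$
$U S = 258 \cdot 6 = 1548$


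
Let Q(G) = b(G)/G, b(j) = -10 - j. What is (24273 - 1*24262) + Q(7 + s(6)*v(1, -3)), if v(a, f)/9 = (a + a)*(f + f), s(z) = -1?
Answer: 228/23 ≈ 9.9130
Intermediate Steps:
v(a, f) = 36*a*f (v(a, f) = 9*((a + a)*(f + f)) = 9*((2*a)*(2*f)) = 9*(4*a*f) = 36*a*f)
Q(G) = (-10 - G)/G
(24273 - 1*24262) + Q(7 + s(6)*v(1, -3)) = (24273 - 1*24262) + (-10 - (7 - 36*(-3)))/(7 - 36*(-3)) = (24273 - 24262) + (-10 - (7 - 1*(-108)))/(7 - 1*(-108)) = 11 + (-10 - (7 + 108))/(7 + 108) = 11 + (-10 - 1*115)/115 = 11 + (-10 - 115)/115 = 11 + (1/115)*(-125) = 11 - 25/23 = 228/23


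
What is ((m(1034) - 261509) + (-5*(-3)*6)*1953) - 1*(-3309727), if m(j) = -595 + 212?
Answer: 3223605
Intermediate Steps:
m(j) = -383
((m(1034) - 261509) + (-5*(-3)*6)*1953) - 1*(-3309727) = ((-383 - 261509) + (-5*(-3)*6)*1953) - 1*(-3309727) = (-261892 + (15*6)*1953) + 3309727 = (-261892 + 90*1953) + 3309727 = (-261892 + 175770) + 3309727 = -86122 + 3309727 = 3223605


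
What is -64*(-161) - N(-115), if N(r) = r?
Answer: 10419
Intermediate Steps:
-64*(-161) - N(-115) = -64*(-161) - 1*(-115) = 10304 + 115 = 10419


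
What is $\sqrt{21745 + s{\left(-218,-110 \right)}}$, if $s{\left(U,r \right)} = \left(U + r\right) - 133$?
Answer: $2 \sqrt{5321} \approx 145.89$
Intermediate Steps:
$s{\left(U,r \right)} = -133 + U + r$
$\sqrt{21745 + s{\left(-218,-110 \right)}} = \sqrt{21745 - 461} = \sqrt{21284} = 2 \sqrt{5321}$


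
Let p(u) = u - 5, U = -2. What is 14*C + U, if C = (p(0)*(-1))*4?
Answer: 278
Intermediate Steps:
p(u) = -5 + u
C = 20 (C = ((-5 + 0)*(-1))*4 = -5*(-1)*4 = 5*4 = 20)
14*C + U = 14*20 - 2 = 280 - 2 = 278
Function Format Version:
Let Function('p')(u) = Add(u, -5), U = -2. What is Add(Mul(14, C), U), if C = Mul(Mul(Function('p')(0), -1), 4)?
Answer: 278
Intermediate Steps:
Function('p')(u) = Add(-5, u)
C = 20 (C = Mul(Mul(Add(-5, 0), -1), 4) = Mul(Mul(-5, -1), 4) = Mul(5, 4) = 20)
Add(Mul(14, C), U) = Add(Mul(14, 20), -2) = Add(280, -2) = 278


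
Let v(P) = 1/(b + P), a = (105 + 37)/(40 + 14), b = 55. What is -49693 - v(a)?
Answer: -77322335/1556 ≈ -49693.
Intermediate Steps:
a = 71/27 (a = 142/54 = 142*(1/54) = 71/27 ≈ 2.6296)
v(P) = 1/(55 + P)
-49693 - v(a) = -49693 - 1/(55 + 71/27) = -49693 - 1/1556/27 = -49693 - 1*27/1556 = -49693 - 27/1556 = -77322335/1556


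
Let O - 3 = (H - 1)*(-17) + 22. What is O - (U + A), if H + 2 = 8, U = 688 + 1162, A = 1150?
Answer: -3060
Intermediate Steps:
U = 1850
H = 6 (H = -2 + 8 = 6)
O = -60 (O = 3 + ((6 - 1)*(-17) + 22) = 3 + (5*(-17) + 22) = 3 + (-85 + 22) = 3 - 63 = -60)
O - (U + A) = -60 - (1850 + 1150) = -60 - 1*3000 = -60 - 3000 = -3060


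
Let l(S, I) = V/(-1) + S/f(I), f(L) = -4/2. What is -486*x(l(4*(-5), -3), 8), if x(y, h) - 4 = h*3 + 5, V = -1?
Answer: -16038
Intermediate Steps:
f(L) = -2 (f(L) = -4*½ = -2)
l(S, I) = 1 - S/2 (l(S, I) = -1/(-1) + S/(-2) = -1*(-1) + S*(-½) = 1 - S/2)
x(y, h) = 9 + 3*h (x(y, h) = 4 + (h*3 + 5) = 4 + (3*h + 5) = 4 + (5 + 3*h) = 9 + 3*h)
-486*x(l(4*(-5), -3), 8) = -486*(9 + 3*8) = -486*(9 + 24) = -486*33 = -16038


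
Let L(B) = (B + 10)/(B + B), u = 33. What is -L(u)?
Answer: -43/66 ≈ -0.65152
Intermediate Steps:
L(B) = (10 + B)/(2*B) (L(B) = (10 + B)/((2*B)) = (10 + B)*(1/(2*B)) = (10 + B)/(2*B))
-L(u) = -(10 + 33)/(2*33) = -43/(2*33) = -1*43/66 = -43/66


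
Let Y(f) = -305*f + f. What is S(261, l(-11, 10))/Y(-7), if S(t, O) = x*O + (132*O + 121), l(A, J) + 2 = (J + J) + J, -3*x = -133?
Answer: 15175/6384 ≈ 2.3770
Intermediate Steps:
x = 133/3 (x = -⅓*(-133) = 133/3 ≈ 44.333)
Y(f) = -304*f
l(A, J) = -2 + 3*J (l(A, J) = -2 + ((J + J) + J) = -2 + (2*J + J) = -2 + 3*J)
S(t, O) = 121 + 529*O/3 (S(t, O) = 133*O/3 + (132*O + 121) = 133*O/3 + (121 + 132*O) = 121 + 529*O/3)
S(261, l(-11, 10))/Y(-7) = (121 + 529*(-2 + 3*10)/3)/((-304*(-7))) = (121 + 529*(-2 + 30)/3)/2128 = (121 + (529/3)*28)*(1/2128) = (121 + 14812/3)*(1/2128) = (15175/3)*(1/2128) = 15175/6384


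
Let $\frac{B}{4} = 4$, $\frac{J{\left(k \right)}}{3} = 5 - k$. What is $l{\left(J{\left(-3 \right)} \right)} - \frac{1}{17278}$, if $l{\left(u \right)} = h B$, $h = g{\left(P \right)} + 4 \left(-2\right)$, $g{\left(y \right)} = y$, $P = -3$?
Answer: $- \frac{3040929}{17278} \approx -176.0$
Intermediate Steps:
$J{\left(k \right)} = 15 - 3 k$ ($J{\left(k \right)} = 3 \left(5 - k\right) = 15 - 3 k$)
$h = -11$ ($h = -3 + 4 \left(-2\right) = -3 - 8 = -11$)
$B = 16$ ($B = 4 \cdot 4 = 16$)
$l{\left(u \right)} = -176$ ($l{\left(u \right)} = \left(-11\right) 16 = -176$)
$l{\left(J{\left(-3 \right)} \right)} - \frac{1}{17278} = -176 - \frac{1}{17278} = - \frac{3040929}{17278}$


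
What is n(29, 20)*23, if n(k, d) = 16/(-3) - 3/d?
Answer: -7567/60 ≈ -126.12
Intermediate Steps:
n(k, d) = -16/3 - 3/d (n(k, d) = 16*(-⅓) - 3/d = -16/3 - 3/d)
n(29, 20)*23 = (-16/3 - 3/20)*23 = -329/60*23 = -7567/60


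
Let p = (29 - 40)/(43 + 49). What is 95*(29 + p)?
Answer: 252415/92 ≈ 2743.6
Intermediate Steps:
p = -11/92 ≈ -0.11957
95*(29 + p) = 95*(29 - 11/92) = 95*(2657/92) = 252415/92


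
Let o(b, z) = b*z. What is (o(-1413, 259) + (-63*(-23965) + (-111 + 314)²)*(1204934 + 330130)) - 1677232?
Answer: 2380888361057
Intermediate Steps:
(o(-1413, 259) + (-63*(-23965) + (-111 + 314)²)*(1204934 + 330130)) - 1677232 = (-1413*259 + (-63*(-23965) + (-111 + 314)²)*(1204934 + 330130)) - 1677232 = (-365967 + (1509795 + 203²)*1535064) - 1677232 = (-365967 + (1509795 + 41209)*1535064) - 1677232 = (-365967 + 1551004*1535064) - 1677232 = (-365967 + 2380890404256) - 1677232 = 2380890038289 - 1677232 = 2380888361057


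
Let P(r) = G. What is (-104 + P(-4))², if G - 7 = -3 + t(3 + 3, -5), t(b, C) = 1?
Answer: 9801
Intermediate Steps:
G = 5 (G = 7 + (-3 + 1) = 7 - 2 = 5)
P(r) = 5
(-104 + P(-4))² = (-104 + 5)² = (-99)² = 9801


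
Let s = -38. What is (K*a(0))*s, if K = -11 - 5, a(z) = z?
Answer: 0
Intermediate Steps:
K = -16
(K*a(0))*s = -16*0*(-38) = 0*(-38) = 0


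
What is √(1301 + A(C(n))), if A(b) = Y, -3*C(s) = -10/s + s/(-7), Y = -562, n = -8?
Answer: √739 ≈ 27.185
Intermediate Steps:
C(s) = s/21 + 10/(3*s) (C(s) = -(-10/s + s/(-7))/3 = -(-10/s + s*(-⅐))/3 = -(-10/s - s/7)/3 = s/21 + 10/(3*s))
A(b) = -562
√(1301 + A(C(n))) = √(1301 - 562) = √739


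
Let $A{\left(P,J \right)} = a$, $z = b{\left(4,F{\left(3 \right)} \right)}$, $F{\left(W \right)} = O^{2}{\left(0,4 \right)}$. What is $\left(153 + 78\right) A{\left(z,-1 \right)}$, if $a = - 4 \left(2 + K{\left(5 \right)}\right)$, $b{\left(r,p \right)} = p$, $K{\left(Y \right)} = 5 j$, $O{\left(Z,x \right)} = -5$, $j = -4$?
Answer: $16632$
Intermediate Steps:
$K{\left(Y \right)} = -20$ ($K{\left(Y \right)} = 5 \left(-4\right) = -20$)
$F{\left(W \right)} = 25$ ($F{\left(W \right)} = \left(-5\right)^{2} = 25$)
$z = 25$
$a = 72$ ($a = - 4 \left(2 - 20\right) = \left(-4\right) \left(-18\right) = 72$)
$A{\left(P,J \right)} = 72$
$\left(153 + 78\right) A{\left(z,-1 \right)} = \left(153 + 78\right) 72 = 231 \cdot 72 = 16632$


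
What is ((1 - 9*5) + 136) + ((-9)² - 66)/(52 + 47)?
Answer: 3041/33 ≈ 92.151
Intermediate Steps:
((1 - 9*5) + 136) + ((-9)² - 66)/(52 + 47) = ((1 - 45) + 136) + (81 - 66)/99 = (-44 + 136) + 15*(1/99) = 92 + 5/33 = 3041/33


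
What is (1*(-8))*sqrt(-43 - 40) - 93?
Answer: -93 - 8*I*sqrt(83) ≈ -93.0 - 72.883*I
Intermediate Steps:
(1*(-8))*sqrt(-43 - 40) - 93 = -8*I*sqrt(83) - 93 = -93 - 8*I*sqrt(83)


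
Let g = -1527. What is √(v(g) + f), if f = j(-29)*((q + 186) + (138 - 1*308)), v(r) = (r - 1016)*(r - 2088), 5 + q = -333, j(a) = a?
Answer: √9202283 ≈ 3033.5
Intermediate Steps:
q = -338 (q = -5 - 333 = -338)
v(r) = (-2088 + r)*(-1016 + r) (v(r) = (-1016 + r)*(-2088 + r) = (-2088 + r)*(-1016 + r))
f = 9338 (f = -29*((-338 + 186) + (138 - 1*308)) = -29*(-152 + (138 - 308)) = -29*(-152 - 170) = -29*(-322) = 9338)
√(v(g) + f) = √((2121408 + (-1527)² - 3104*(-1527)) + 9338) = √((2121408 + 2331729 + 4739808) + 9338) = √(9192945 + 9338) = √9202283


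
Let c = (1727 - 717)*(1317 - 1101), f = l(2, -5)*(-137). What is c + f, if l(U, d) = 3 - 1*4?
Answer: 218297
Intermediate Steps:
l(U, d) = -1 (l(U, d) = 3 - 4 = -1)
f = 137 (f = -1*(-137) = 137)
c = 218160 (c = 1010*216 = 218160)
c + f = 218160 + 137 = 218297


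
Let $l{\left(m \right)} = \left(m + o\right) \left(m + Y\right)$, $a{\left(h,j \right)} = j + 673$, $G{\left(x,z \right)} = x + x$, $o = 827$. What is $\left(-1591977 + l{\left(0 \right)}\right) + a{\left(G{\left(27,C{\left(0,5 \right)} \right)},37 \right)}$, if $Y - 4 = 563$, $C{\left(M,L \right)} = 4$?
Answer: $-1122358$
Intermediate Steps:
$Y = 567$ ($Y = 4 + 563 = 567$)
$G{\left(x,z \right)} = 2 x$
$a{\left(h,j \right)} = 673 + j$
$l{\left(m \right)} = \left(567 + m\right) \left(827 + m\right)$ ($l{\left(m \right)} = \left(m + 827\right) \left(m + 567\right) = \left(827 + m\right) \left(567 + m\right) = \left(567 + m\right) \left(827 + m\right)$)
$\left(-1591977 + l{\left(0 \right)}\right) + a{\left(G{\left(27,C{\left(0,5 \right)} \right)},37 \right)} = \left(-1591977 + \left(468909 + 0^{2} + 1394 \cdot 0\right)\right) + \left(673 + 37\right) = \left(-1591977 + \left(468909 + 0 + 0\right)\right) + 710 = \left(-1591977 + 468909\right) + 710 = -1123068 + 710 = -1122358$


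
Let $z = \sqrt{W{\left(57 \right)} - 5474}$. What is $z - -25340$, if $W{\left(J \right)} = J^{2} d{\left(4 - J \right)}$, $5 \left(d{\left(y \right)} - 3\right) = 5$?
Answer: $25340 + \sqrt{7522} \approx 25427.0$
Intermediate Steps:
$d{\left(y \right)} = 4$ ($d{\left(y \right)} = 3 + \frac{1}{5} \cdot 5 = 3 + 1 = 4$)
$W{\left(J \right)} = 4 J^{2}$ ($W{\left(J \right)} = J^{2} \cdot 4 = 4 J^{2}$)
$z = \sqrt{7522}$ ($z = \sqrt{4 \cdot 57^{2} - 5474} = \sqrt{4 \cdot 3249 - 5474} = \sqrt{12996 - 5474} = \sqrt{7522} \approx 86.729$)
$z - -25340 = \sqrt{7522} - -25340 = \sqrt{7522} + 25340 = 25340 + \sqrt{7522}$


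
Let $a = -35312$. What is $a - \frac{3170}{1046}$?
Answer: $- \frac{18469761}{523} \approx -35315.0$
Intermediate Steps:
$a - \frac{3170}{1046} = -35312 - \frac{3170}{1046} = -35312 - \frac{1585}{523} = - \frac{18469761}{523}$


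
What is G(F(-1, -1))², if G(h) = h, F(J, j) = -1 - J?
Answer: 0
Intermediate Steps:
G(F(-1, -1))² = (-1 - 1*(-1))² = (-1 + 1)² = 0² = 0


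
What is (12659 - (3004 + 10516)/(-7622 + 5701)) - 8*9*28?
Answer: 20458723/1921 ≈ 10650.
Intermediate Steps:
(12659 - (3004 + 10516)/(-7622 + 5701)) - 8*9*28 = (12659 - 13520/(-1921)) - 72*28 = (12659 - 13520*(-1)/1921) - 1*2016 = (12659 - 1*(-13520/1921)) - 2016 = (12659 + 13520/1921) - 2016 = 24331459/1921 - 2016 = 20458723/1921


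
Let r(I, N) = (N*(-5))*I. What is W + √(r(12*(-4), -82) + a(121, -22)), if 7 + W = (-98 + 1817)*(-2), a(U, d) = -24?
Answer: -3445 + 2*I*√4926 ≈ -3445.0 + 140.37*I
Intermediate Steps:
r(I, N) = -5*I*N (r(I, N) = (-5*N)*I = -5*I*N)
W = -3445 (W = -7 + (-98 + 1817)*(-2) = -7 + 1719*(-2) = -7 - 3438 = -3445)
W + √(r(12*(-4), -82) + a(121, -22)) = -3445 + √(-5*12*(-4)*(-82) - 24) = -3445 + √(-5*(-48)*(-82) - 24) = -3445 + √(-19680 - 24) = -3445 + √(-19704) = -3445 + 2*I*√4926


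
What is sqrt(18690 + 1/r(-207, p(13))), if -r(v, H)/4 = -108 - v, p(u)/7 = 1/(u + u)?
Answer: 23*sqrt(153901)/66 ≈ 136.71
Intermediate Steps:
p(u) = 7/(2*u) (p(u) = 7/(u + u) = 7/((2*u)) = 7*(1/(2*u)) = 7/(2*u))
r(v, H) = 432 + 4*v (r(v, H) = -4*(-108 - v) = 432 + 4*v)
sqrt(18690 + 1/r(-207, p(13))) = sqrt(18690 + 1/(432 + 4*(-207))) = sqrt(18690 + 1/(432 - 828)) = sqrt(18690 + 1/(-396)) = sqrt(18690 - 1/396) = sqrt(7401239/396) = 23*sqrt(153901)/66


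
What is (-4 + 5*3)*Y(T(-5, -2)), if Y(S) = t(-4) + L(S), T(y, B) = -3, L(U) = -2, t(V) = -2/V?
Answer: -33/2 ≈ -16.500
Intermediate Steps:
Y(S) = -3/2 (Y(S) = -2/(-4) - 2 = -2*(-¼) - 2 = ½ - 2 = -3/2)
(-4 + 5*3)*Y(T(-5, -2)) = (-4 + 5*3)*(-3/2) = (-4 + 15)*(-3/2) = 11*(-3/2) = -33/2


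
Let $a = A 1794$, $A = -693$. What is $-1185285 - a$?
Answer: $57957$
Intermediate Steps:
$a = -1243242$ ($a = \left(-693\right) 1794 = -1243242$)
$-1185285 - a = -1185285 - -1243242 = -1185285 + 1243242 = 57957$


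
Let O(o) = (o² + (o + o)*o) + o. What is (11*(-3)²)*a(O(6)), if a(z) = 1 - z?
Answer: -11187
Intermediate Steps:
O(o) = o + 3*o² (O(o) = (o² + (2*o)*o) + o = (o² + 2*o²) + o = 3*o² + o = o + 3*o²)
(11*(-3)²)*a(O(6)) = (11*(-3)²)*(1 - 6*(1 + 3*6)) = (11*9)*(1 - 6*(1 + 18)) = 99*(1 - 6*19) = 99*(1 - 1*114) = 99*(1 - 114) = 99*(-113) = -11187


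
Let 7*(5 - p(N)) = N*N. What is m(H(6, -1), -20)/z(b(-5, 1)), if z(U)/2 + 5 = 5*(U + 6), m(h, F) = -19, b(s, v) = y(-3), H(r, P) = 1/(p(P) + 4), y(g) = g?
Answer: -19/20 ≈ -0.95000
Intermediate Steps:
p(N) = 5 - N²/7 (p(N) = 5 - N*N/7 = 5 - N²/7)
H(r, P) = 1/(9 - P²/7) (H(r, P) = 1/((5 - P²/7) + 4) = 1/(9 - P²/7))
b(s, v) = -3
z(U) = 50 + 10*U (z(U) = -10 + 2*(5*(U + 6)) = -10 + 2*(5*(6 + U)) = -10 + 2*(30 + 5*U) = -10 + (60 + 10*U) = 50 + 10*U)
m(H(6, -1), -20)/z(b(-5, 1)) = -19/(50 + 10*(-3)) = -19/(50 - 30) = -19/20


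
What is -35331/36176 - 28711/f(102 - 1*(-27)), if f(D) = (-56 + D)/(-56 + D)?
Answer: -1038684467/36176 ≈ -28712.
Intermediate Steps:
f(D) = 1
-35331/36176 - 28711/f(102 - 1*(-27)) = -35331/36176 - 28711/1 = -35331*1/36176 - 28711*1 = -35331/36176 - 28711 = -1038684467/36176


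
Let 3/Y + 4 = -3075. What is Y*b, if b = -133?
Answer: 399/3079 ≈ 0.12959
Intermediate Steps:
Y = -3/3079 (Y = 3/(-4 - 3075) = 3/(-3079) = 3*(-1/3079) = -3/3079 ≈ -0.00097434)
Y*b = -3/3079*(-133) = 399/3079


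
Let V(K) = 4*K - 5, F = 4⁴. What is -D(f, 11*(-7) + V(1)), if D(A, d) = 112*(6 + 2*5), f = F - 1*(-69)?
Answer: -1792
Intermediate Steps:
F = 256
V(K) = -5 + 4*K
f = 325 (f = 256 - 1*(-69) = 256 + 69 = 325)
D(A, d) = 1792 (D(A, d) = 112*(6 + 10) = 112*16 = 1792)
-D(f, 11*(-7) + V(1)) = -1*1792 = -1792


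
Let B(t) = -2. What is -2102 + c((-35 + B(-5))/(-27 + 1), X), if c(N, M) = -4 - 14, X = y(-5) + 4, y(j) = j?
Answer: -2120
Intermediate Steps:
X = -1 (X = -5 + 4 = -1)
c(N, M) = -18
-2102 + c((-35 + B(-5))/(-27 + 1), X) = -2102 - 18 = -2120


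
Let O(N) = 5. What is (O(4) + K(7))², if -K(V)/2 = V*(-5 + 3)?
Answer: 1089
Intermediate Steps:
K(V) = 4*V (K(V) = -2*V*(-5 + 3) = -2*V*(-2) = -(-4)*V = 4*V)
(O(4) + K(7))² = (5 + 4*7)² = (5 + 28)² = 33² = 1089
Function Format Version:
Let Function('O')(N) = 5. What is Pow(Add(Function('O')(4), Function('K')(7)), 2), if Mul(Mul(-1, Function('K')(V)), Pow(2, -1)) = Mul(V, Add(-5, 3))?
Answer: 1089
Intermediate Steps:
Function('K')(V) = Mul(4, V) (Function('K')(V) = Mul(-2, Mul(V, Add(-5, 3))) = Mul(-2, Mul(V, -2)) = Mul(-2, Mul(-2, V)) = Mul(4, V))
Pow(Add(Function('O')(4), Function('K')(7)), 2) = Pow(Add(5, Mul(4, 7)), 2) = Pow(Add(5, 28), 2) = Pow(33, 2) = 1089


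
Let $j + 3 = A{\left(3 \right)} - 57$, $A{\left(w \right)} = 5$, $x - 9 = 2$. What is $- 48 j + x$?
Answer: $2651$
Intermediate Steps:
$x = 11$ ($x = 9 + 2 = 11$)
$j = -55$ ($j = -3 + \left(5 - 57\right) = -3 - 52 = -55$)
$- 48 j + x = \left(-48\right) \left(-55\right) + 11 = 2640 + 11 = 2651$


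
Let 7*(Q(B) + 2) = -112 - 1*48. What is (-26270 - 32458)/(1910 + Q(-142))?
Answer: -102774/3299 ≈ -31.153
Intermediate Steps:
Q(B) = -174/7 (Q(B) = -2 + (-112 - 1*48)/7 = -2 + (-112 - 48)/7 = -2 + (⅐)*(-160) = -2 - 160/7 = -174/7)
(-26270 - 32458)/(1910 + Q(-142)) = (-26270 - 32458)/(1910 - 174/7) = -58728/13196/7 = -58728*7/13196 = -102774/3299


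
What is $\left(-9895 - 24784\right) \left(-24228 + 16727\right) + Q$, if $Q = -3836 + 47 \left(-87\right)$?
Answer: $260119254$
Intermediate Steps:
$Q = -7925$ ($Q = -3836 - 4089 = -7925$)
$\left(-9895 - 24784\right) \left(-24228 + 16727\right) + Q = \left(-9895 - 24784\right) \left(-24228 + 16727\right) - 7925 = \left(-34679\right) \left(-7501\right) - 7925 = 260127179 - 7925 = 260119254$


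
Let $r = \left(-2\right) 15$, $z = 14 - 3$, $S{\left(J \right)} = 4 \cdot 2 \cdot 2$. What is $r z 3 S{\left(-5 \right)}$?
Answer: $-15840$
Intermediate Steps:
$S{\left(J \right)} = 16$ ($S{\left(J \right)} = 8 \cdot 2 = 16$)
$z = 11$ ($z = 14 - 3 = 11$)
$r = -30$
$r z 3 S{\left(-5 \right)} = \left(-30\right) 11 \cdot 3 \cdot 16 = \left(-330\right) 48 = -15840$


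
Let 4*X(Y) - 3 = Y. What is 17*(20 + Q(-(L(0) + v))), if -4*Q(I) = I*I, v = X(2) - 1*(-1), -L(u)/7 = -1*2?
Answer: -50065/64 ≈ -782.27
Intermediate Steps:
X(Y) = ¾ + Y/4
L(u) = 14 (L(u) = -(-7)*2 = -7*(-2) = 14)
v = 9/4 (v = (¾ + (¼)*2) - 1*(-1) = (¾ + ½) + 1 = 5/4 + 1 = 9/4 ≈ 2.2500)
Q(I) = -I²/4 (Q(I) = -I*I/4 = -I²/4)
17*(20 + Q(-(L(0) + v))) = 17*(20 - (14 + 9/4)²/4) = 17*(20 - (-1*65/4)²/4) = 17*(20 - (-65/4)²/4) = 17*(20 - ¼*4225/16) = 17*(20 - 4225/64) = 17*(-2945/64) = -50065/64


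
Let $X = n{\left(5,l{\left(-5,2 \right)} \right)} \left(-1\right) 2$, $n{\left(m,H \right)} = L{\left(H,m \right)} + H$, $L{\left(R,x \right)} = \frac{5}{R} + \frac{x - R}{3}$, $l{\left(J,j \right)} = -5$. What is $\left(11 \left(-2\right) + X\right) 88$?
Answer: $- \frac{4400}{3} \approx -1466.7$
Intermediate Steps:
$L{\left(R,x \right)} = \frac{5}{R} - \frac{R}{3} + \frac{x}{3}$ ($L{\left(R,x \right)} = \frac{5}{R} + \left(x - R\right) \frac{1}{3} = \frac{5}{R} - \left(- \frac{x}{3} + \frac{R}{3}\right) = \frac{5}{R} - \frac{R}{3} + \frac{x}{3}$)
$n{\left(m,H \right)} = H + \frac{15 - H \left(H - m\right)}{3 H}$ ($n{\left(m,H \right)} = \frac{15 - H \left(H - m\right)}{3 H} + H = H + \frac{15 - H \left(H - m\right)}{3 H}$)
$X = \frac{16}{3}$ ($X = \left(\frac{5}{-5} + \frac{1}{3} \cdot 5 + \frac{2}{3} \left(-5\right)\right) \left(-1\right) 2 = \left(5 \left(- \frac{1}{5}\right) + \frac{5}{3} - \frac{10}{3}\right) \left(-1\right) 2 = \left(-1 + \frac{5}{3} - \frac{10}{3}\right) \left(-1\right) 2 = \left(- \frac{8}{3}\right) \left(-1\right) 2 = \frac{8}{3} \cdot 2 = \frac{16}{3} \approx 5.3333$)
$\left(11 \left(-2\right) + X\right) 88 = \left(11 \left(-2\right) + \frac{16}{3}\right) 88 = \left(-22 + \frac{16}{3}\right) 88 = \left(- \frac{50}{3}\right) 88 = - \frac{4400}{3}$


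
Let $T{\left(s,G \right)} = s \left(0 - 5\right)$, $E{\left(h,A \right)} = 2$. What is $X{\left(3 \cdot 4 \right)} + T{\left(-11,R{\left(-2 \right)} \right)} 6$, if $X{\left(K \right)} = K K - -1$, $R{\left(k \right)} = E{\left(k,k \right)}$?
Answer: $475$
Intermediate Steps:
$R{\left(k \right)} = 2$
$X{\left(K \right)} = 1 + K^{2}$ ($X{\left(K \right)} = K^{2} + 1 = 1 + K^{2}$)
$T{\left(s,G \right)} = - 5 s$ ($T{\left(s,G \right)} = s \left(-5\right) = - 5 s$)
$X{\left(3 \cdot 4 \right)} + T{\left(-11,R{\left(-2 \right)} \right)} 6 = \left(1 + \left(3 \cdot 4\right)^{2}\right) + \left(-5\right) \left(-11\right) 6 = \left(1 + 12^{2}\right) + 55 \cdot 6 = \left(1 + 144\right) + 330 = 145 + 330 = 475$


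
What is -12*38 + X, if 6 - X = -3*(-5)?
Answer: -465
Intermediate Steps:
X = -9 (X = 6 - (-3)*(-5) = 6 - 1*15 = 6 - 15 = -9)
-12*38 + X = -12*38 - 9 = -456 - 9 = -465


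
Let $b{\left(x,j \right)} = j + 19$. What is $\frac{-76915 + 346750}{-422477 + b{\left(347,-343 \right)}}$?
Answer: $- \frac{269835}{422801} \approx -0.63821$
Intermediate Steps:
$b{\left(x,j \right)} = 19 + j$
$\frac{-76915 + 346750}{-422477 + b{\left(347,-343 \right)}} = \frac{-76915 + 346750}{-422477 + \left(19 - 343\right)} = \frac{269835}{-422477 - 324} = \frac{269835}{-422801} = 269835 \left(- \frac{1}{422801}\right) = - \frac{269835}{422801}$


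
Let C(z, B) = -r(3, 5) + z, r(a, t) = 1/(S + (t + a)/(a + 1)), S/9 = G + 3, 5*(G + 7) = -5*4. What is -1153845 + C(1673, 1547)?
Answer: -80652039/70 ≈ -1.1522e+6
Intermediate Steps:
G = -11 (G = -7 + (-5*4)/5 = -7 + (⅕)*(-20) = -7 - 4 = -11)
S = -72 (S = 9*(-11 + 3) = 9*(-8) = -72)
r(a, t) = 1/(-72 + (a + t)/(1 + a)) (r(a, t) = 1/(-72 + (t + a)/(a + 1)) = 1/(-72 + (a + t)/(1 + a)))
C(z, B) = 1/70 + z (C(z, B) = -(1 + 3)/(-72 + 5 - 71*3) + z = -4/(-72 + 5 - 213) + z = -4/(-280) + z = -(-1)*4/280 + z = -1*(-1/70) + z = 1/70 + z)
-1153845 + C(1673, 1547) = -1153845 + (1/70 + 1673) = -1153845 + 117111/70 = -80652039/70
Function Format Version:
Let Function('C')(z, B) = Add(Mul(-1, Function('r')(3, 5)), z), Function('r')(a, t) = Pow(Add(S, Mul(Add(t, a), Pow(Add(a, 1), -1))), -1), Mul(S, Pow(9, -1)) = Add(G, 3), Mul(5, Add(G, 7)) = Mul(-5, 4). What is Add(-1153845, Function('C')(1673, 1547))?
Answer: Rational(-80652039, 70) ≈ -1.1522e+6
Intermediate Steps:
G = -11 (G = Add(-7, Mul(Rational(1, 5), Mul(-5, 4))) = Add(-7, Mul(Rational(1, 5), -20)) = Add(-7, -4) = -11)
S = -72 (S = Mul(9, Add(-11, 3)) = Mul(9, -8) = -72)
Function('r')(a, t) = Pow(Add(-72, Mul(Pow(Add(1, a), -1), Add(a, t))), -1) (Function('r')(a, t) = Pow(Add(-72, Mul(Add(t, a), Pow(Add(a, 1), -1))), -1) = Pow(Add(-72, Mul(Add(a, t), Pow(Add(1, a), -1))), -1) = Pow(Add(-72, Mul(Pow(Add(1, a), -1), Add(a, t))), -1))
Function('C')(z, B) = Add(Rational(1, 70), z) (Function('C')(z, B) = Add(Mul(-1, Mul(Pow(Add(-72, 5, Mul(-71, 3)), -1), Add(1, 3))), z) = Add(Mul(-1, Mul(Pow(Add(-72, 5, -213), -1), 4)), z) = Add(Mul(-1, Mul(Pow(-280, -1), 4)), z) = Add(Mul(-1, Mul(Rational(-1, 280), 4)), z) = Add(Mul(-1, Rational(-1, 70)), z) = Add(Rational(1, 70), z))
Add(-1153845, Function('C')(1673, 1547)) = Add(-1153845, Add(Rational(1, 70), 1673)) = Add(-1153845, Rational(117111, 70)) = Rational(-80652039, 70)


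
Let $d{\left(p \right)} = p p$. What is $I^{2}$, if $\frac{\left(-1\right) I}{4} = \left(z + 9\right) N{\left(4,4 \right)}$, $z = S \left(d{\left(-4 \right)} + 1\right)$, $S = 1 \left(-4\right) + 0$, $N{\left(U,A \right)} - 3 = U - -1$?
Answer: $3564544$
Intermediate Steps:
$N{\left(U,A \right)} = 4 + U$ ($N{\left(U,A \right)} = 3 + \left(U - -1\right) = 3 + \left(U + 1\right) = 3 + \left(1 + U\right) = 4 + U$)
$d{\left(p \right)} = p^{2}$
$S = -4$ ($S = -4 + 0 = -4$)
$z = -68$ ($z = - 4 \left(\left(-4\right)^{2} + 1\right) = - 4 \left(16 + 1\right) = \left(-4\right) 17 = -68$)
$I = 1888$ ($I = - 4 \left(-68 + 9\right) \left(4 + 4\right) = - 4 \left(\left(-59\right) 8\right) = \left(-4\right) \left(-472\right) = 1888$)
$I^{2} = 1888^{2} = 3564544$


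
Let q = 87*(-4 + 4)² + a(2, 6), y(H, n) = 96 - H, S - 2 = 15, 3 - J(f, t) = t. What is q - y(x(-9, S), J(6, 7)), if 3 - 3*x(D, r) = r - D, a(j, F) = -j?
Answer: -317/3 ≈ -105.67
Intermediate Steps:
J(f, t) = 3 - t
S = 17 (S = 2 + 15 = 17)
x(D, r) = 1 - r/3 + D/3 (x(D, r) = 1 - (r - D)/3 = 1 + (-r/3 + D/3) = 1 - r/3 + D/3)
q = -2 (q = 87*(-4 + 4)² - 1*2 = 87*0² - 2 = 87*0 - 2 = 0 - 2 = -2)
q - y(x(-9, S), J(6, 7)) = -2 - (96 - (1 - ⅓*17 + (⅓)*(-9))) = -2 - (96 - (1 - 17/3 - 3)) = -2 - (96 - 1*(-23/3)) = -2 - (96 + 23/3) = -2 - 1*311/3 = -2 - 311/3 = -317/3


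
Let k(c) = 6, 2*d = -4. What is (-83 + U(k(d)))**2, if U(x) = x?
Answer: 5929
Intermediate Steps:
d = -2 (d = (1/2)*(-4) = -2)
(-83 + U(k(d)))**2 = (-83 + 6)**2 = (-77)**2 = 5929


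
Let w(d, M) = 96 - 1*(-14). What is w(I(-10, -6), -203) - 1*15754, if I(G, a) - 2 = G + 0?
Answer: -15644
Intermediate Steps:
I(G, a) = 2 + G (I(G, a) = 2 + (G + 0) = 2 + G)
w(d, M) = 110 (w(d, M) = 96 + 14 = 110)
w(I(-10, -6), -203) - 1*15754 = 110 - 1*15754 = 110 - 15754 = -15644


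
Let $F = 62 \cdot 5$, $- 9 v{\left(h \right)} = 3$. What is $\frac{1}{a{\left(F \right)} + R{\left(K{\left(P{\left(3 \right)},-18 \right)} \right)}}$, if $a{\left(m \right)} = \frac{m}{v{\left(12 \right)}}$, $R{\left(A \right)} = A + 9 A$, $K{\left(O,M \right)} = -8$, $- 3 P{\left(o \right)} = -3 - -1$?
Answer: $- \frac{1}{1010} \approx -0.0009901$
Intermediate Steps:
$v{\left(h \right)} = - \frac{1}{3}$ ($v{\left(h \right)} = \left(- \frac{1}{9}\right) 3 = - \frac{1}{3}$)
$P{\left(o \right)} = \frac{2}{3}$ ($P{\left(o \right)} = - \frac{-3 - -1}{3} = - \frac{-3 + 1}{3} = \left(- \frac{1}{3}\right) \left(-2\right) = \frac{2}{3}$)
$F = 310$
$R{\left(A \right)} = 10 A$
$a{\left(m \right)} = - 3 m$ ($a{\left(m \right)} = \frac{m}{- \frac{1}{3}} = m \left(-3\right) = - 3 m$)
$\frac{1}{a{\left(F \right)} + R{\left(K{\left(P{\left(3 \right)},-18 \right)} \right)}} = \frac{1}{\left(-3\right) 310 + 10 \left(-8\right)} = \frac{1}{-930 - 80} = \frac{1}{-1010} = - \frac{1}{1010}$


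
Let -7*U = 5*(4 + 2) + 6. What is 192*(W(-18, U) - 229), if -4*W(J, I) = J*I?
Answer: -338880/7 ≈ -48411.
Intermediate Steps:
U = -36/7 (U = -(5*(4 + 2) + 6)/7 = -(5*6 + 6)/7 = -(30 + 6)/7 = -1/7*36 = -36/7 ≈ -5.1429)
W(J, I) = -I*J/4 (W(J, I) = -J*I/4 = -I*J/4)
192*(W(-18, U) - 229) = 192*(-1/4*(-36/7)*(-18) - 229) = 192*(-162/7 - 229) = 192*(-1765/7) = -338880/7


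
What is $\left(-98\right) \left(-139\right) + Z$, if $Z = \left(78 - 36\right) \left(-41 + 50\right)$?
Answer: $14000$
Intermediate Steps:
$Z = 378$ ($Z = 42 \cdot 9 = 378$)
$\left(-98\right) \left(-139\right) + Z = \left(-98\right) \left(-139\right) + 378 = 13622 + 378 = 14000$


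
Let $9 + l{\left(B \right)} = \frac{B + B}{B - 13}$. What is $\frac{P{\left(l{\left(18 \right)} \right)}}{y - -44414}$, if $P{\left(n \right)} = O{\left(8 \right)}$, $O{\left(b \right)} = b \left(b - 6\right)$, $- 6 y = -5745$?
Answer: $\frac{32}{90743} \approx 0.00035264$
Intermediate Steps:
$y = \frac{1915}{2}$ ($y = \left(- \frac{1}{6}\right) \left(-5745\right) = \frac{1915}{2} \approx 957.5$)
$l{\left(B \right)} = -9 + \frac{2 B}{-13 + B}$ ($l{\left(B \right)} = -9 + \frac{B + B}{B - 13} = -9 + \frac{2 B}{-13 + B}$)
$O{\left(b \right)} = b \left(-6 + b\right)$
$P{\left(n \right)} = 16$ ($P{\left(n \right)} = 8 \left(-6 + 8\right) = 8 \cdot 2 = 16$)
$\frac{P{\left(l{\left(18 \right)} \right)}}{y - -44414} = \frac{16}{\frac{1915}{2} - -44414} = \frac{16}{\frac{1915}{2} + 44414} = \frac{16}{\frac{90743}{2}} = 16 \cdot \frac{2}{90743} = \frac{32}{90743}$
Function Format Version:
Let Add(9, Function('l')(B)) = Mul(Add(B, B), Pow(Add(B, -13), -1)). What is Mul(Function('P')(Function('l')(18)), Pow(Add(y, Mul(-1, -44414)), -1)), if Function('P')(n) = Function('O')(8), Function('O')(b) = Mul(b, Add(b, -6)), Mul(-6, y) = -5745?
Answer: Rational(32, 90743) ≈ 0.00035264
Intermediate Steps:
y = Rational(1915, 2) (y = Mul(Rational(-1, 6), -5745) = Rational(1915, 2) ≈ 957.50)
Function('l')(B) = Add(-9, Mul(2, B, Pow(Add(-13, B), -1))) (Function('l')(B) = Add(-9, Mul(Add(B, B), Pow(Add(B, -13), -1))) = Add(-9, Mul(Mul(2, B), Pow(Add(-13, B), -1))) = Add(-9, Mul(2, B, Pow(Add(-13, B), -1))))
Function('O')(b) = Mul(b, Add(-6, b))
Function('P')(n) = 16 (Function('P')(n) = Mul(8, Add(-6, 8)) = Mul(8, 2) = 16)
Mul(Function('P')(Function('l')(18)), Pow(Add(y, Mul(-1, -44414)), -1)) = Mul(16, Pow(Add(Rational(1915, 2), Mul(-1, -44414)), -1)) = Mul(16, Pow(Add(Rational(1915, 2), 44414), -1)) = Mul(16, Pow(Rational(90743, 2), -1)) = Mul(16, Rational(2, 90743)) = Rational(32, 90743)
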